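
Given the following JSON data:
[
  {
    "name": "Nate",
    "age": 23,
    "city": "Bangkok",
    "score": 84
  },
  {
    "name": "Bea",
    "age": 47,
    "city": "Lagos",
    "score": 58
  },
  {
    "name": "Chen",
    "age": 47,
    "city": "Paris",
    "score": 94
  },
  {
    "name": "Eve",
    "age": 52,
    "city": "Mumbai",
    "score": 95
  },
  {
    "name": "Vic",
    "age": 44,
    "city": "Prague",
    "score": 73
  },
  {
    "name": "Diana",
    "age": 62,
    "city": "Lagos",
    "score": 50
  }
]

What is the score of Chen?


Looking up record where name = Chen
Record index: 2
Field 'score' = 94

ANSWER: 94


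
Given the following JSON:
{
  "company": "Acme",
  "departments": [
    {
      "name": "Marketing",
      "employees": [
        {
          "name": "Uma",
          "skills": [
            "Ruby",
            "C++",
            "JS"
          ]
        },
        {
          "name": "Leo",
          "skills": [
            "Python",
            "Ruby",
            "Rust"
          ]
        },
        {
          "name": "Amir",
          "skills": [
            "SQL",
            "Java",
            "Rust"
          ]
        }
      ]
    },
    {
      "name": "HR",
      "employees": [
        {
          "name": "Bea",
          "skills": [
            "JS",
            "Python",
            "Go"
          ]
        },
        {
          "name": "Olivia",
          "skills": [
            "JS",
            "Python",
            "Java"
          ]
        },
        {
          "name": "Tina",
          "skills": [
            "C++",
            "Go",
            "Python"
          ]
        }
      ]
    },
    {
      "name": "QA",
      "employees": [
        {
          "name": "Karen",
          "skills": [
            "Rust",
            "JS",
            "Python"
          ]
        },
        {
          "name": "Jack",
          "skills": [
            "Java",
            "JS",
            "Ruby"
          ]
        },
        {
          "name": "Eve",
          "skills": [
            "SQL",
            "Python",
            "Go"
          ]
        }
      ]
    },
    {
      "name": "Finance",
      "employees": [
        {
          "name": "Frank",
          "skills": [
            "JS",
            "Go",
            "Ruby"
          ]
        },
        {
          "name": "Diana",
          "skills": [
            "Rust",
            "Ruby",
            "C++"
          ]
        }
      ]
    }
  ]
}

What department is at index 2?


Path: departments[2].name
Value: QA

ANSWER: QA


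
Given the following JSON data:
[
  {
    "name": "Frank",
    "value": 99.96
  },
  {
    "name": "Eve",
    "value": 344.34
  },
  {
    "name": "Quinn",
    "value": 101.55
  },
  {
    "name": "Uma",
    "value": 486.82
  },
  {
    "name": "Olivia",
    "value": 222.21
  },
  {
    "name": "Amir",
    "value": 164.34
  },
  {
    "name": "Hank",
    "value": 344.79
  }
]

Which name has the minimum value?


Comparing values:
  Frank: 99.96
  Eve: 344.34
  Quinn: 101.55
  Uma: 486.82
  Olivia: 222.21
  Amir: 164.34
  Hank: 344.79
Minimum: Frank (99.96)

ANSWER: Frank


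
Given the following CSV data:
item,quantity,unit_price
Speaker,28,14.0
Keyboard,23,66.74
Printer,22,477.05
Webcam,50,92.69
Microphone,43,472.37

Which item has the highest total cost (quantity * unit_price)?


Computing row totals:
  Speaker: 392.0
  Keyboard: 1535.02
  Printer: 10495.1
  Webcam: 4634.5
  Microphone: 20311.91
Maximum: Microphone (20311.91)

ANSWER: Microphone


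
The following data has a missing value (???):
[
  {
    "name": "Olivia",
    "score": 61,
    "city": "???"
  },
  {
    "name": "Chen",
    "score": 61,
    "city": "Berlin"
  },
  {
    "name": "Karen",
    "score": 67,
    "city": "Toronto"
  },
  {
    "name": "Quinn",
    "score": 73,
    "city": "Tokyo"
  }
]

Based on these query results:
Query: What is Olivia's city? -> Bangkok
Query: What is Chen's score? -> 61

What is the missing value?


The missing value is Olivia's city
From query: Olivia's city = Bangkok

ANSWER: Bangkok


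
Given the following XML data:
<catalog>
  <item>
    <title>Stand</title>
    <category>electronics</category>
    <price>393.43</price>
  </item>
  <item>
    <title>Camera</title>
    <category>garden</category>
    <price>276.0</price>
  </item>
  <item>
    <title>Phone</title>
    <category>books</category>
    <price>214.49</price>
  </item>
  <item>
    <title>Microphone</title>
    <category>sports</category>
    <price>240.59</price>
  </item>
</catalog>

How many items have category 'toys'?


Scanning <item> elements for <category>toys</category>:
Count: 0

ANSWER: 0


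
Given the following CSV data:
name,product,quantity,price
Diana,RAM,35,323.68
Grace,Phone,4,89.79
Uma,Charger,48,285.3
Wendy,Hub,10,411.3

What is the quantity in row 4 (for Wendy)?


Row 4: Wendy
Column 'quantity' = 10

ANSWER: 10


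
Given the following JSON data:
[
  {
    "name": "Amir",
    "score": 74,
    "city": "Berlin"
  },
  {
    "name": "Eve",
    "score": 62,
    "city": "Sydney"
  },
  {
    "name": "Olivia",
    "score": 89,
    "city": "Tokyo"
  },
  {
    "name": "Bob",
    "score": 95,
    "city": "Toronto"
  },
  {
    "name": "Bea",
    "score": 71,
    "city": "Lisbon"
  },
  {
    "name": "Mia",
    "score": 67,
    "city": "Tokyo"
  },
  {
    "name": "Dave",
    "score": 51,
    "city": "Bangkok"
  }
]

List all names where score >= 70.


Filtering records where score >= 70:
  Amir (score=74) -> YES
  Eve (score=62) -> no
  Olivia (score=89) -> YES
  Bob (score=95) -> YES
  Bea (score=71) -> YES
  Mia (score=67) -> no
  Dave (score=51) -> no


ANSWER: Amir, Olivia, Bob, Bea


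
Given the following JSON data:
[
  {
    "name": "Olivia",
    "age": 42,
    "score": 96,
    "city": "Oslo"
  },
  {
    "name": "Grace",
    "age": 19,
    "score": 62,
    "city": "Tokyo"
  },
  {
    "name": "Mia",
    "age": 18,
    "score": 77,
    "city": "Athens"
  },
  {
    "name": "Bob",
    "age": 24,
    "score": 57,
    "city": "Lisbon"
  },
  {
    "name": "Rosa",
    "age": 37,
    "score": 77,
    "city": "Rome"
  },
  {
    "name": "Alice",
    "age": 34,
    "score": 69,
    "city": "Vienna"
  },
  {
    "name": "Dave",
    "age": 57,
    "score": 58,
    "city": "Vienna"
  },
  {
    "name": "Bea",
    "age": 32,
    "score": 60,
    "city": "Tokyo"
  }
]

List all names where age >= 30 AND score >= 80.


Checking both conditions:
  Olivia (age=42, score=96) -> YES
  Grace (age=19, score=62) -> no
  Mia (age=18, score=77) -> no
  Bob (age=24, score=57) -> no
  Rosa (age=37, score=77) -> no
  Alice (age=34, score=69) -> no
  Dave (age=57, score=58) -> no
  Bea (age=32, score=60) -> no


ANSWER: Olivia


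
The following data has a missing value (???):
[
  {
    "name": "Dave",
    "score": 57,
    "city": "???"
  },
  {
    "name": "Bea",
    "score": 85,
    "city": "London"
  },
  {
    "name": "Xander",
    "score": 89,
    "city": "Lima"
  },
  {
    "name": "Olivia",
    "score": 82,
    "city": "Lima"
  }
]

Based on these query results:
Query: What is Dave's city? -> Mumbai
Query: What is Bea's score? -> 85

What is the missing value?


The missing value is Dave's city
From query: Dave's city = Mumbai

ANSWER: Mumbai


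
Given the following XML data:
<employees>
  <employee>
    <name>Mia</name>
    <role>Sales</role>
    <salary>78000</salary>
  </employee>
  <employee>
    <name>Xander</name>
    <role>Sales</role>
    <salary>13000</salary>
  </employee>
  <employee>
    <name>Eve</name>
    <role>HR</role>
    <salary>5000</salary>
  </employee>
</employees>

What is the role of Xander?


Searching for <employee> with <name>Xander</name>
Found at position 2
<role>Sales</role>

ANSWER: Sales


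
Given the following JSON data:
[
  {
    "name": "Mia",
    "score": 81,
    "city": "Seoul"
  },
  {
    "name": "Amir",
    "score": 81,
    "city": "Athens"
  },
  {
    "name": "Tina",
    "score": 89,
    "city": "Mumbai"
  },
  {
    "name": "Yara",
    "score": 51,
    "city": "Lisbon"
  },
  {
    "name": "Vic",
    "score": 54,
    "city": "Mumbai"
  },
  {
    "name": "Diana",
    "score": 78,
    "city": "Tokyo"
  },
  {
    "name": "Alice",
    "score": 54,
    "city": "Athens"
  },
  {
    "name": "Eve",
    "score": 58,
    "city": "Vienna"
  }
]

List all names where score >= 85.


Filtering records where score >= 85:
  Mia (score=81) -> no
  Amir (score=81) -> no
  Tina (score=89) -> YES
  Yara (score=51) -> no
  Vic (score=54) -> no
  Diana (score=78) -> no
  Alice (score=54) -> no
  Eve (score=58) -> no


ANSWER: Tina


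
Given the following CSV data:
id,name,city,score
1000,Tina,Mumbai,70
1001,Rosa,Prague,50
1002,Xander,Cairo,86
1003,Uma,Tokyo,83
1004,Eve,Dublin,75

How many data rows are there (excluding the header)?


Counting rows (excluding header):
Header: id,name,city,score
Data rows: 5

ANSWER: 5


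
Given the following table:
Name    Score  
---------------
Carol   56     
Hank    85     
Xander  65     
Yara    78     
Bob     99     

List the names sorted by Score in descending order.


Sorting by Score (descending):
  Bob: 99
  Hank: 85
  Yara: 78
  Xander: 65
  Carol: 56


ANSWER: Bob, Hank, Yara, Xander, Carol


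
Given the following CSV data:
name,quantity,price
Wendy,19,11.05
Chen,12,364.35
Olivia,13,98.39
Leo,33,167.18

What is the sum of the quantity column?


Values in 'quantity' column:
  Row 1: 19
  Row 2: 12
  Row 3: 13
  Row 4: 33
Sum = 19 + 12 + 13 + 33 = 77

ANSWER: 77


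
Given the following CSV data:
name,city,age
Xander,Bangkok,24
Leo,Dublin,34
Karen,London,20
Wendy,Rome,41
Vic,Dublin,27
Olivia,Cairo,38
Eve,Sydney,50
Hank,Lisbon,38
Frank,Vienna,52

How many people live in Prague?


Scanning city column for 'Prague':
Total matches: 0

ANSWER: 0


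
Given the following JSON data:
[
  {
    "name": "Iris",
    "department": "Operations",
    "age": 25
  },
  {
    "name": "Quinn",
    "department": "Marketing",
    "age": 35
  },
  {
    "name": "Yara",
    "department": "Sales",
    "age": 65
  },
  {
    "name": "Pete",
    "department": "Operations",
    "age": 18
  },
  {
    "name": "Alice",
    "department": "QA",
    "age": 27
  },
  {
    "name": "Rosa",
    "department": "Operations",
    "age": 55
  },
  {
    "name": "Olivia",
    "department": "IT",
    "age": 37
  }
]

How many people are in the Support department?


Scanning records for department = Support
  No matches found
Count: 0

ANSWER: 0


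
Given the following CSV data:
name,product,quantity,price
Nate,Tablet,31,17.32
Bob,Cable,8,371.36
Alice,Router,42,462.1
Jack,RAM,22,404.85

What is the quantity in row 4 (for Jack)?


Row 4: Jack
Column 'quantity' = 22

ANSWER: 22


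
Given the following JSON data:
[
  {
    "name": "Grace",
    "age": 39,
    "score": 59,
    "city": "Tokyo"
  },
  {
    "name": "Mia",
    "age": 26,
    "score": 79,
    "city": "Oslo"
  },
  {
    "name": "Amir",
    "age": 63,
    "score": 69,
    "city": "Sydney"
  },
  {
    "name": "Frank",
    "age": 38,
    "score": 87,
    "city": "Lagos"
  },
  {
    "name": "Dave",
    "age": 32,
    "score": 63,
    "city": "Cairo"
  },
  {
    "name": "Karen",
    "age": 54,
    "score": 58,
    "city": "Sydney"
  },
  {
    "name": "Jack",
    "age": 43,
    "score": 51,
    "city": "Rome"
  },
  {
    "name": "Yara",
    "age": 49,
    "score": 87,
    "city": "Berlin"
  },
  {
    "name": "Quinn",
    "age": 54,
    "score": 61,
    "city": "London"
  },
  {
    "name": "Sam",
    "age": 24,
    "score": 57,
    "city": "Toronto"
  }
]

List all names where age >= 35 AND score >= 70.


Checking both conditions:
  Grace (age=39, score=59) -> no
  Mia (age=26, score=79) -> no
  Amir (age=63, score=69) -> no
  Frank (age=38, score=87) -> YES
  Dave (age=32, score=63) -> no
  Karen (age=54, score=58) -> no
  Jack (age=43, score=51) -> no
  Yara (age=49, score=87) -> YES
  Quinn (age=54, score=61) -> no
  Sam (age=24, score=57) -> no


ANSWER: Frank, Yara


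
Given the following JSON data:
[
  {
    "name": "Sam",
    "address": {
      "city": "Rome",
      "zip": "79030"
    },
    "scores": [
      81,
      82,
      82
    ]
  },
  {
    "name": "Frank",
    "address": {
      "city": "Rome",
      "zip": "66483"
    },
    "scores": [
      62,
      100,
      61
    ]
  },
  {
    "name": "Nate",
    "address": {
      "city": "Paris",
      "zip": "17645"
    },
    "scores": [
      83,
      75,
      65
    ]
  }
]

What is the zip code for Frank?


Path: records[1].address.zip
Value: 66483

ANSWER: 66483


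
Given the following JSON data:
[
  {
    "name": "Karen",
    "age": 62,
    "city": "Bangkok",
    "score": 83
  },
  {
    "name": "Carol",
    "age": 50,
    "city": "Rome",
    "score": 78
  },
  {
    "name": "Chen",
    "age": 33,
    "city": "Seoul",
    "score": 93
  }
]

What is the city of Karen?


Looking up record where name = Karen
Record index: 0
Field 'city' = Bangkok

ANSWER: Bangkok


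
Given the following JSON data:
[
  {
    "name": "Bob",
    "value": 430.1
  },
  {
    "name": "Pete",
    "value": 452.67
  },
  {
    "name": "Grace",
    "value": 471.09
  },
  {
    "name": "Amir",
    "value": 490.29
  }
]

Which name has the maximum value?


Comparing values:
  Bob: 430.1
  Pete: 452.67
  Grace: 471.09
  Amir: 490.29
Maximum: Amir (490.29)

ANSWER: Amir


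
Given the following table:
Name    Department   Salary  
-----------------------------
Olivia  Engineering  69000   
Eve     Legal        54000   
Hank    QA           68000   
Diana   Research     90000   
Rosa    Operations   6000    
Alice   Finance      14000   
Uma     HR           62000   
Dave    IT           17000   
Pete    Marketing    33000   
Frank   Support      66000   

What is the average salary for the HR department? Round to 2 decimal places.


HR department members:
  Uma: 62000
Sum = 62000
Count = 1
Average = 62000 / 1 = 62000.00

ANSWER: 62000.00


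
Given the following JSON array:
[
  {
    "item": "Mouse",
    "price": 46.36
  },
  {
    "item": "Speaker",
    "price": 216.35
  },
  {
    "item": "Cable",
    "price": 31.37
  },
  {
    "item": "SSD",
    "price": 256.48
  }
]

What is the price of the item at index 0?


Array index 0 -> Mouse
price = 46.36

ANSWER: 46.36


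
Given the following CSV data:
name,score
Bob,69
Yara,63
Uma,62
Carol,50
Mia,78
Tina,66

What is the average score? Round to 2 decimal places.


Scores: 69, 63, 62, 50, 78, 66
Sum = 388
Count = 6
Average = 388 / 6 = 64.67

ANSWER: 64.67


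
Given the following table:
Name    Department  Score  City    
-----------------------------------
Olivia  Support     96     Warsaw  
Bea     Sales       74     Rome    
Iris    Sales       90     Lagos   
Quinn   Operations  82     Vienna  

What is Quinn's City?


Row 4: Quinn
City = Vienna

ANSWER: Vienna


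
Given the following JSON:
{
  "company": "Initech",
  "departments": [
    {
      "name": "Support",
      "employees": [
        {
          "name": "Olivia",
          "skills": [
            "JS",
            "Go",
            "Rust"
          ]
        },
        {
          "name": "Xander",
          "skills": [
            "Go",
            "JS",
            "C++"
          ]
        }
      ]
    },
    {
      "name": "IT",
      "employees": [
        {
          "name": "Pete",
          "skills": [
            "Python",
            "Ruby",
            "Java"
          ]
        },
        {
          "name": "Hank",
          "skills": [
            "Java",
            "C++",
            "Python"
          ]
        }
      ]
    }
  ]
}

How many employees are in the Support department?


Path: departments[0].employees
Count: 2

ANSWER: 2


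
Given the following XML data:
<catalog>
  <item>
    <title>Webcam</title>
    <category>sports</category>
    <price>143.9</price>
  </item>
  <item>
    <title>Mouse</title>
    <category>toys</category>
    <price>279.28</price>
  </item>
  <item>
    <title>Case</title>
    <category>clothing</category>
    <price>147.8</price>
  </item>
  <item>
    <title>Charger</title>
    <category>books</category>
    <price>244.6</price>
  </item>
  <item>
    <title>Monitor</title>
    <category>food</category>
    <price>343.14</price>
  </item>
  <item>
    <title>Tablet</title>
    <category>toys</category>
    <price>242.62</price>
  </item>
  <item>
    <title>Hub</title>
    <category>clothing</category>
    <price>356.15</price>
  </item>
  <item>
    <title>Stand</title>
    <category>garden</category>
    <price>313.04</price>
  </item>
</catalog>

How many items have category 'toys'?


Scanning <item> elements for <category>toys</category>:
  Item 2: Mouse -> MATCH
  Item 6: Tablet -> MATCH
Count: 2

ANSWER: 2


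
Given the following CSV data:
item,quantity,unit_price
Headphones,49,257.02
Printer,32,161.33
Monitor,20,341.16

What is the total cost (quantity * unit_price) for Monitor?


Row: Monitor
quantity = 20
unit_price = 341.16
total = 20 * 341.16 = 6823.2

ANSWER: 6823.2


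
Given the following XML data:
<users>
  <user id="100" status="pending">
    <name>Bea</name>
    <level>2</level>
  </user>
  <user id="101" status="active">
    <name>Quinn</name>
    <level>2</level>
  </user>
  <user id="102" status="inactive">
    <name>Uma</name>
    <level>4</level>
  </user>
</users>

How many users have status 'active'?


Counting users with status='active':
  Quinn (id=101) -> MATCH
Count: 1

ANSWER: 1


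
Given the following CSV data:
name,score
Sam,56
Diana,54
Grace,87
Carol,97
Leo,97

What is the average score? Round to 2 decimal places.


Scores: 56, 54, 87, 97, 97
Sum = 391
Count = 5
Average = 391 / 5 = 78.20

ANSWER: 78.20


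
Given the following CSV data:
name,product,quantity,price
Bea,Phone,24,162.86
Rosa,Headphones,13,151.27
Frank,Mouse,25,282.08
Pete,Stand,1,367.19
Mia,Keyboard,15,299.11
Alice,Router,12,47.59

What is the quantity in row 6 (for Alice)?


Row 6: Alice
Column 'quantity' = 12

ANSWER: 12


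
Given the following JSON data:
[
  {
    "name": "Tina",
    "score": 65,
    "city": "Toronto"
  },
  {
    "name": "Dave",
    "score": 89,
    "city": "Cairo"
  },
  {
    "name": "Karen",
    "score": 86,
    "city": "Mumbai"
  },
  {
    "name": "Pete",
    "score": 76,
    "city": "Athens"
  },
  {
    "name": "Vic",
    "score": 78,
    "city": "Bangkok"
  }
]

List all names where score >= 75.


Filtering records where score >= 75:
  Tina (score=65) -> no
  Dave (score=89) -> YES
  Karen (score=86) -> YES
  Pete (score=76) -> YES
  Vic (score=78) -> YES


ANSWER: Dave, Karen, Pete, Vic


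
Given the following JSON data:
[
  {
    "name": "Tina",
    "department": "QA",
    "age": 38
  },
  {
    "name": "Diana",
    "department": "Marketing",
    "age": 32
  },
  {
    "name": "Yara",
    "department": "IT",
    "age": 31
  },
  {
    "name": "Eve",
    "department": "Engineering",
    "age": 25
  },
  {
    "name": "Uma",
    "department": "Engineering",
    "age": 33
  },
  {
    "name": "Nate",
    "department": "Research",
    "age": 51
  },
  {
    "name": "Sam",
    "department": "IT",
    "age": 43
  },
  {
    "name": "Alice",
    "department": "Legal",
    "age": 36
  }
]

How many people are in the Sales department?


Scanning records for department = Sales
  No matches found
Count: 0

ANSWER: 0


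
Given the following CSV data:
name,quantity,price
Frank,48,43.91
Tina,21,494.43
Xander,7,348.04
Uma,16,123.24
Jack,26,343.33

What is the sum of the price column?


Values in 'price' column:
  Row 1: 43.91
  Row 2: 494.43
  Row 3: 348.04
  Row 4: 123.24
  Row 5: 343.33
Sum = 43.91 + 494.43 + 348.04 + 123.24 + 343.33 = 1352.95

ANSWER: 1352.95


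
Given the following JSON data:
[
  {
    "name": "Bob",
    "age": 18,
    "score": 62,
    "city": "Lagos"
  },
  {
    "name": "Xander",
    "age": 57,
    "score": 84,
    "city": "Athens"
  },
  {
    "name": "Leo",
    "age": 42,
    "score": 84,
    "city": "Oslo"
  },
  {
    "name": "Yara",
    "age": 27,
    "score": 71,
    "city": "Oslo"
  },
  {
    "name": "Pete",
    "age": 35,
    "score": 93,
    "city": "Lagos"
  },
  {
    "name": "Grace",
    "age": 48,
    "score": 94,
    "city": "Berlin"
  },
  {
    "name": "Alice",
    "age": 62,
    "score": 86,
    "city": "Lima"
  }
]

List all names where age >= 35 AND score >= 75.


Checking both conditions:
  Bob (age=18, score=62) -> no
  Xander (age=57, score=84) -> YES
  Leo (age=42, score=84) -> YES
  Yara (age=27, score=71) -> no
  Pete (age=35, score=93) -> YES
  Grace (age=48, score=94) -> YES
  Alice (age=62, score=86) -> YES


ANSWER: Xander, Leo, Pete, Grace, Alice


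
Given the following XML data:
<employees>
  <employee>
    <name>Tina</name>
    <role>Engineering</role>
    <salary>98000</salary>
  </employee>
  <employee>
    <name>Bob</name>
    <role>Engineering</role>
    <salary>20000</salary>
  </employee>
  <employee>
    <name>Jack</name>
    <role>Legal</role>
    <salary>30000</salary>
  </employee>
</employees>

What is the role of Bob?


Searching for <employee> with <name>Bob</name>
Found at position 2
<role>Engineering</role>

ANSWER: Engineering


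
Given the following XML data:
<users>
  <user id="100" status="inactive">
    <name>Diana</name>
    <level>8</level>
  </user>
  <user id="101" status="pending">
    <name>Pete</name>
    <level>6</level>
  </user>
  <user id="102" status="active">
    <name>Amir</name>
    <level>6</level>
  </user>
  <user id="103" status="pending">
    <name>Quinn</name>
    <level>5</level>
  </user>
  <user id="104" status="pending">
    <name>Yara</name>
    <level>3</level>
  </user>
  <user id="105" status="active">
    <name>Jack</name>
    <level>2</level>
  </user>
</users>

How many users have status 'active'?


Counting users with status='active':
  Amir (id=102) -> MATCH
  Jack (id=105) -> MATCH
Count: 2

ANSWER: 2


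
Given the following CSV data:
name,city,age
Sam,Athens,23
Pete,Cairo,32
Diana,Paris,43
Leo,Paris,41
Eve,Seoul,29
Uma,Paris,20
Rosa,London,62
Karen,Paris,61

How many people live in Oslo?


Scanning city column for 'Oslo':
Total matches: 0

ANSWER: 0


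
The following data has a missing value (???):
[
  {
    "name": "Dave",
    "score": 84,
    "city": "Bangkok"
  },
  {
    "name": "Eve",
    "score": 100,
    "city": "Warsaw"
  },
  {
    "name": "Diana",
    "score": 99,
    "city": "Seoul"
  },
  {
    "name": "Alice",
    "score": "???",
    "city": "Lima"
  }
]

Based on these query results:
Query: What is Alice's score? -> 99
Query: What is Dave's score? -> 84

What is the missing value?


The missing value is Alice's score
From query: Alice's score = 99

ANSWER: 99


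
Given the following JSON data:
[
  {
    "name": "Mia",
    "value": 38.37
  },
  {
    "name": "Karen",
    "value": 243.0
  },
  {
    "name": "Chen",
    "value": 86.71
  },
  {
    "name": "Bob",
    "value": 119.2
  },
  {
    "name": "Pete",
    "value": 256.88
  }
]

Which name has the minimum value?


Comparing values:
  Mia: 38.37
  Karen: 243.0
  Chen: 86.71
  Bob: 119.2
  Pete: 256.88
Minimum: Mia (38.37)

ANSWER: Mia


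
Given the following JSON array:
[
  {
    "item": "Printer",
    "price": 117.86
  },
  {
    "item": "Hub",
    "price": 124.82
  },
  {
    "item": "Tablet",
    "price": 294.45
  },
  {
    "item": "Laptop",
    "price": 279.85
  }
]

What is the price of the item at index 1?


Array index 1 -> Hub
price = 124.82

ANSWER: 124.82


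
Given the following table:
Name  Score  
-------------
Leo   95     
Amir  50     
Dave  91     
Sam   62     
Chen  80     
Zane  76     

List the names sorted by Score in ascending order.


Sorting by Score (ascending):
  Amir: 50
  Sam: 62
  Zane: 76
  Chen: 80
  Dave: 91
  Leo: 95


ANSWER: Amir, Sam, Zane, Chen, Dave, Leo


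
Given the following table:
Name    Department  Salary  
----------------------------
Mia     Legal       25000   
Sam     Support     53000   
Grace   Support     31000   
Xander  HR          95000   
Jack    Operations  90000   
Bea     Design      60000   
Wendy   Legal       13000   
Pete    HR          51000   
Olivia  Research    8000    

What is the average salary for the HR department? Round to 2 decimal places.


HR department members:
  Xander: 95000
  Pete: 51000
Sum = 146000
Count = 2
Average = 146000 / 2 = 73000.00

ANSWER: 73000.00


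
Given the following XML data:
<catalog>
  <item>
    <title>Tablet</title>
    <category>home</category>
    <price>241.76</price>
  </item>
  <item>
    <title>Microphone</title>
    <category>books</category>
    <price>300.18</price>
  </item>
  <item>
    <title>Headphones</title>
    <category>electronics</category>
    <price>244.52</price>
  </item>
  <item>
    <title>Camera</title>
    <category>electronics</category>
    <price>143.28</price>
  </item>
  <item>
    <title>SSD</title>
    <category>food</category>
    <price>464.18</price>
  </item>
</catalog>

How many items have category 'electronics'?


Scanning <item> elements for <category>electronics</category>:
  Item 3: Headphones -> MATCH
  Item 4: Camera -> MATCH
Count: 2

ANSWER: 2


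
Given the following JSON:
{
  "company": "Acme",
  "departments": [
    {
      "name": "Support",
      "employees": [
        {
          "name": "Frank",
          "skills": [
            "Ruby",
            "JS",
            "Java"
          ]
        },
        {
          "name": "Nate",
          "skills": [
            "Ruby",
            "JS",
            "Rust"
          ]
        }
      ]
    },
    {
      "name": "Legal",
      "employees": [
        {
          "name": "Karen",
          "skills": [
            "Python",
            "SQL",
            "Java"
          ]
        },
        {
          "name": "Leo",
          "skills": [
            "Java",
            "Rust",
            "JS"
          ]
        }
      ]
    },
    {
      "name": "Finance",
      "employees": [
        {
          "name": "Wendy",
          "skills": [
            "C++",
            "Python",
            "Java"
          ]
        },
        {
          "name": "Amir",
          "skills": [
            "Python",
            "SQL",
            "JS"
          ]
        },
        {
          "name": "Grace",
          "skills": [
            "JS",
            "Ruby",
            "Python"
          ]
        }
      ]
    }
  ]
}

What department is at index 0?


Path: departments[0].name
Value: Support

ANSWER: Support


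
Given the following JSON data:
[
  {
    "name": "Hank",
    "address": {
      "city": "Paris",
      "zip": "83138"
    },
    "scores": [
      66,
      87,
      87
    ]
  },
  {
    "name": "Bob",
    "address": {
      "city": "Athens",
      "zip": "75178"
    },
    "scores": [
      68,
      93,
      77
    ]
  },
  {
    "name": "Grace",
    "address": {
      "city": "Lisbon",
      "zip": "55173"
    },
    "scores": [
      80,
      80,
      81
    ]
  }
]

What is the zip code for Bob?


Path: records[1].address.zip
Value: 75178

ANSWER: 75178


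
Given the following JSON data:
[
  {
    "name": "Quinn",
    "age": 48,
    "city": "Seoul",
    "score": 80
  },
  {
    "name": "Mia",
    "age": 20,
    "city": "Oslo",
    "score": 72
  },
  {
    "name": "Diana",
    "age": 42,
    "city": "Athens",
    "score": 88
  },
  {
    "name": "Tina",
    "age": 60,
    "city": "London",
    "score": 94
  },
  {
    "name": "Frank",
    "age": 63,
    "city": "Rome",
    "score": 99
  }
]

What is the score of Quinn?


Looking up record where name = Quinn
Record index: 0
Field 'score' = 80

ANSWER: 80


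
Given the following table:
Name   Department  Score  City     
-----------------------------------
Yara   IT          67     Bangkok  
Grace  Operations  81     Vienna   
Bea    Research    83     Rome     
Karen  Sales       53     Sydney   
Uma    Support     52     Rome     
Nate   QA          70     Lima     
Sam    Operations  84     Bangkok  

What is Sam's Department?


Row 7: Sam
Department = Operations

ANSWER: Operations


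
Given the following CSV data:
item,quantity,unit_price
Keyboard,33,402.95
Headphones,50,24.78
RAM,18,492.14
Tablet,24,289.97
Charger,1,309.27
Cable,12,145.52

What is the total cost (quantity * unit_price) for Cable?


Row: Cable
quantity = 12
unit_price = 145.52
total = 12 * 145.52 = 1746.24

ANSWER: 1746.24


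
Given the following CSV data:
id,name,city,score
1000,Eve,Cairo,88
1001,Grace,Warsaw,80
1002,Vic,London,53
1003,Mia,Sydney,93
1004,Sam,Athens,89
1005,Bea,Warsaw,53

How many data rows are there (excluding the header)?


Counting rows (excluding header):
Header: id,name,city,score
Data rows: 6

ANSWER: 6


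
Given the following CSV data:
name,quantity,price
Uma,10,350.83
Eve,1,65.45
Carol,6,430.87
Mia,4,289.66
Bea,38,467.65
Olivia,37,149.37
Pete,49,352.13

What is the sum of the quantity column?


Values in 'quantity' column:
  Row 1: 10
  Row 2: 1
  Row 3: 6
  Row 4: 4
  Row 5: 38
  Row 6: 37
  Row 7: 49
Sum = 10 + 1 + 6 + 4 + 38 + 37 + 49 = 145

ANSWER: 145


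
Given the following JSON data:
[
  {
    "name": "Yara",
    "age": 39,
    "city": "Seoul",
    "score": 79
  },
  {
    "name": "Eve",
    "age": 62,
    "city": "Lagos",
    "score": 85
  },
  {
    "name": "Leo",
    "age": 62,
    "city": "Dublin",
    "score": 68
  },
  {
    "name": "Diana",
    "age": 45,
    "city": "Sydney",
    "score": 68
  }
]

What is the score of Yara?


Looking up record where name = Yara
Record index: 0
Field 'score' = 79

ANSWER: 79


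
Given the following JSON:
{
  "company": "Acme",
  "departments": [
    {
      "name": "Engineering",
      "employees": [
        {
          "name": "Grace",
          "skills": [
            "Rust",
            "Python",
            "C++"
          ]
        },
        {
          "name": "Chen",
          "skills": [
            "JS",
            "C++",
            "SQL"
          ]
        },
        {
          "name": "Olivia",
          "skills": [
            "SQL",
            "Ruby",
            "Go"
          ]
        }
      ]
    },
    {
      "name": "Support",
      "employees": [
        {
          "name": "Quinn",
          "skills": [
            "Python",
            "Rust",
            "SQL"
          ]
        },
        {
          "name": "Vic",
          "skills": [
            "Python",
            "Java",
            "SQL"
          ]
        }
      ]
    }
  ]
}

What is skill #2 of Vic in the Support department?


Path: departments[1].employees[1].skills[1]
Value: Java

ANSWER: Java


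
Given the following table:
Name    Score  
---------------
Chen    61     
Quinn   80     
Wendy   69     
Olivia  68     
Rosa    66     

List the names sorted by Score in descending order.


Sorting by Score (descending):
  Quinn: 80
  Wendy: 69
  Olivia: 68
  Rosa: 66
  Chen: 61


ANSWER: Quinn, Wendy, Olivia, Rosa, Chen


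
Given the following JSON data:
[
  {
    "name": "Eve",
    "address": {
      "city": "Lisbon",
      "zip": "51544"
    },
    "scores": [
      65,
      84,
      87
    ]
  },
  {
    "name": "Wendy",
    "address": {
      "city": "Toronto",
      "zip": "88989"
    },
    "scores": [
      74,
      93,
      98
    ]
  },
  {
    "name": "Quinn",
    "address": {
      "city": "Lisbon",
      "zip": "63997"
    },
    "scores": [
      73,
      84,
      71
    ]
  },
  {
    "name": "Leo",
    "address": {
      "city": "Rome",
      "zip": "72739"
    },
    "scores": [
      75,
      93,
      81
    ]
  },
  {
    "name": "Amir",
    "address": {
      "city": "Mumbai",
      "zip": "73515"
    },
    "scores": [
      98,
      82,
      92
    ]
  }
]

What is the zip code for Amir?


Path: records[4].address.zip
Value: 73515

ANSWER: 73515


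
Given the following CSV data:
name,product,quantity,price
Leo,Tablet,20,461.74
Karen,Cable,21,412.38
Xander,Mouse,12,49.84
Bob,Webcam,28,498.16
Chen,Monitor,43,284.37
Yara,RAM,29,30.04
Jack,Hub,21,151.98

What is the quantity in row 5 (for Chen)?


Row 5: Chen
Column 'quantity' = 43

ANSWER: 43


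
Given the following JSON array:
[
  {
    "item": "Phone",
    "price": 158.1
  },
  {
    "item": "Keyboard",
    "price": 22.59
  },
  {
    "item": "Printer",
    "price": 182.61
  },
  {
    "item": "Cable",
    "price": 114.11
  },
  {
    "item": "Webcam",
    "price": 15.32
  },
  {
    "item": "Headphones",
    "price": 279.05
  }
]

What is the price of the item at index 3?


Array index 3 -> Cable
price = 114.11

ANSWER: 114.11


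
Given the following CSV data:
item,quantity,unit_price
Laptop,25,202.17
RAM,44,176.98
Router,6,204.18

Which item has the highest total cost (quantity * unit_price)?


Computing row totals:
  Laptop: 5054.25
  RAM: 7787.12
  Router: 1225.08
Maximum: RAM (7787.12)

ANSWER: RAM


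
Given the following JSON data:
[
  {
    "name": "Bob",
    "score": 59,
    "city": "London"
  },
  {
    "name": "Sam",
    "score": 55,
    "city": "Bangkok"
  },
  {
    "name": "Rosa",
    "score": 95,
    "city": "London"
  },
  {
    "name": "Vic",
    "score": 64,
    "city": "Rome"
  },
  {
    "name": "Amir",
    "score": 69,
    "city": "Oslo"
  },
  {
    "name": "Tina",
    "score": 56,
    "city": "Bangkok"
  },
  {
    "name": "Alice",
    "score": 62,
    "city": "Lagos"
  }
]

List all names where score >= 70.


Filtering records where score >= 70:
  Bob (score=59) -> no
  Sam (score=55) -> no
  Rosa (score=95) -> YES
  Vic (score=64) -> no
  Amir (score=69) -> no
  Tina (score=56) -> no
  Alice (score=62) -> no


ANSWER: Rosa


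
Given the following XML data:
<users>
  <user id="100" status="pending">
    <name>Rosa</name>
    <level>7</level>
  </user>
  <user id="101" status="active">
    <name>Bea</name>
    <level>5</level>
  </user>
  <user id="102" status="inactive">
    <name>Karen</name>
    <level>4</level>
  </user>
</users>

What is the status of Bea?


Finding user with name = Bea
user id="101" status="active"

ANSWER: active


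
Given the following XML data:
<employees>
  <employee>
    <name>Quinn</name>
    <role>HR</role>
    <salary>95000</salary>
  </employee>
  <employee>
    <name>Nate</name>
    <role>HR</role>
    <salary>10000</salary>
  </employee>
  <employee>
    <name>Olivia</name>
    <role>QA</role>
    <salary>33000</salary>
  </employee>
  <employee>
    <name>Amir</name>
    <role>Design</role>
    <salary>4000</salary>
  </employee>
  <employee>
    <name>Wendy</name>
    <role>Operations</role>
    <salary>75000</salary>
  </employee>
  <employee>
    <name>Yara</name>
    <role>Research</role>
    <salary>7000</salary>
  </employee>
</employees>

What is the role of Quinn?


Searching for <employee> with <name>Quinn</name>
Found at position 1
<role>HR</role>

ANSWER: HR


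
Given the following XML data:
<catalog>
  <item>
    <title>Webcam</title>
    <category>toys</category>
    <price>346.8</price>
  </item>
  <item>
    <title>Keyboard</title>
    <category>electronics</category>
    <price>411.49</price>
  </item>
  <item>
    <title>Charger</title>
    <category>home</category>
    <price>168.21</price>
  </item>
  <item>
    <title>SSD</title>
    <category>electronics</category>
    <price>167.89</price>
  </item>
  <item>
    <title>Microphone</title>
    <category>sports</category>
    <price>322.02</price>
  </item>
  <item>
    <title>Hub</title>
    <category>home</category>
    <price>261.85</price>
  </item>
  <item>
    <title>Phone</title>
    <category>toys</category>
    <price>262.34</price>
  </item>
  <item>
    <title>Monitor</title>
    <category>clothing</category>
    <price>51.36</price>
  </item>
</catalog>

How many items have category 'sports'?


Scanning <item> elements for <category>sports</category>:
  Item 5: Microphone -> MATCH
Count: 1

ANSWER: 1


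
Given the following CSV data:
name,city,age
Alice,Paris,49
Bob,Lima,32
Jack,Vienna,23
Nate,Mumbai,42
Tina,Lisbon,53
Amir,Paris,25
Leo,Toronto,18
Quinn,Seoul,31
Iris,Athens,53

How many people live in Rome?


Scanning city column for 'Rome':
Total matches: 0

ANSWER: 0


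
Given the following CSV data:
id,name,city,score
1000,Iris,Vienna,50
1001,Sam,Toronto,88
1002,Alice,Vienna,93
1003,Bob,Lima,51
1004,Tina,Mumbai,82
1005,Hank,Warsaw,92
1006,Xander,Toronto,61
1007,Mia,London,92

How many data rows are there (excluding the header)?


Counting rows (excluding header):
Header: id,name,city,score
Data rows: 8

ANSWER: 8


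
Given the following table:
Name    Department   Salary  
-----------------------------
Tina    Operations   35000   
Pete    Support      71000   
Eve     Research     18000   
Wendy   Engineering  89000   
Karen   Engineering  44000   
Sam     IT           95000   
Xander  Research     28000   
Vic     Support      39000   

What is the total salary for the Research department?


Research department members:
  Eve: 18000
  Xander: 28000
Total = 18000 + 28000 = 46000

ANSWER: 46000


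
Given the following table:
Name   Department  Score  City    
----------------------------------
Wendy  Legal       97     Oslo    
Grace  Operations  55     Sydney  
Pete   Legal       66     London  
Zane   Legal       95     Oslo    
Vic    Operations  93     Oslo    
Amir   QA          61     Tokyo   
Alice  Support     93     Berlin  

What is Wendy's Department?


Row 1: Wendy
Department = Legal

ANSWER: Legal


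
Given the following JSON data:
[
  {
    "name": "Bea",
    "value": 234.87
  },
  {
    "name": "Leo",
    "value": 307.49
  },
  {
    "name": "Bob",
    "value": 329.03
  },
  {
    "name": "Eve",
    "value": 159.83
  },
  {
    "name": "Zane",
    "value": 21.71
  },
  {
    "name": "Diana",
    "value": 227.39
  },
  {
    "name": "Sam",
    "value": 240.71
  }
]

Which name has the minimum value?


Comparing values:
  Bea: 234.87
  Leo: 307.49
  Bob: 329.03
  Eve: 159.83
  Zane: 21.71
  Diana: 227.39
  Sam: 240.71
Minimum: Zane (21.71)

ANSWER: Zane


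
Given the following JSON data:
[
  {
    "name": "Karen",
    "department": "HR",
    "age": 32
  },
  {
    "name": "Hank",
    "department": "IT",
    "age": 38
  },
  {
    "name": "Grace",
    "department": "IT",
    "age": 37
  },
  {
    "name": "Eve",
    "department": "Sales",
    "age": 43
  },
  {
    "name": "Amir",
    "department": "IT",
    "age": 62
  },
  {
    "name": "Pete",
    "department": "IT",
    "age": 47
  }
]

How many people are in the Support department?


Scanning records for department = Support
  No matches found
Count: 0

ANSWER: 0


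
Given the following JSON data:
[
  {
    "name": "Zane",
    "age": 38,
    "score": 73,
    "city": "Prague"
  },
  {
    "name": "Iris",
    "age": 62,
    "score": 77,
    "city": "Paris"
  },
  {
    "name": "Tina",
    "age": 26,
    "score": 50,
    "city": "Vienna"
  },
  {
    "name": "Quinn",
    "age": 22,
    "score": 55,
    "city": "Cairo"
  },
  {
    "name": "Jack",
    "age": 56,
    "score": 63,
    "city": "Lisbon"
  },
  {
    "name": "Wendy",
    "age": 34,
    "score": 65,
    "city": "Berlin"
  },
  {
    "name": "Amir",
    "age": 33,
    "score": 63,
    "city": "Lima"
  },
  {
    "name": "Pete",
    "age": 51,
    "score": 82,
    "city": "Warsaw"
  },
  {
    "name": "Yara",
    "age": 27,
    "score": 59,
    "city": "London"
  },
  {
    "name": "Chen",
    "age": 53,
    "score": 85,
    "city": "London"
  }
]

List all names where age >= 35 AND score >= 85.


Checking both conditions:
  Zane (age=38, score=73) -> no
  Iris (age=62, score=77) -> no
  Tina (age=26, score=50) -> no
  Quinn (age=22, score=55) -> no
  Jack (age=56, score=63) -> no
  Wendy (age=34, score=65) -> no
  Amir (age=33, score=63) -> no
  Pete (age=51, score=82) -> no
  Yara (age=27, score=59) -> no
  Chen (age=53, score=85) -> YES


ANSWER: Chen


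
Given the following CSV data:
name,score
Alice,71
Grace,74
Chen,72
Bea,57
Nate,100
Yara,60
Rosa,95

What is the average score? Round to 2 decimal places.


Scores: 71, 74, 72, 57, 100, 60, 95
Sum = 529
Count = 7
Average = 529 / 7 = 75.57

ANSWER: 75.57


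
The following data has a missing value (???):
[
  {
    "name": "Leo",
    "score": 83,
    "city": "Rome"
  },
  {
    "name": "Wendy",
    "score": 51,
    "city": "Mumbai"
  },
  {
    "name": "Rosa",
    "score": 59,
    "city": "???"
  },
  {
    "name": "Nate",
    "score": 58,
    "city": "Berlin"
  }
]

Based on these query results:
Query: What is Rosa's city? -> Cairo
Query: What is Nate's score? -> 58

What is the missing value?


The missing value is Rosa's city
From query: Rosa's city = Cairo

ANSWER: Cairo
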